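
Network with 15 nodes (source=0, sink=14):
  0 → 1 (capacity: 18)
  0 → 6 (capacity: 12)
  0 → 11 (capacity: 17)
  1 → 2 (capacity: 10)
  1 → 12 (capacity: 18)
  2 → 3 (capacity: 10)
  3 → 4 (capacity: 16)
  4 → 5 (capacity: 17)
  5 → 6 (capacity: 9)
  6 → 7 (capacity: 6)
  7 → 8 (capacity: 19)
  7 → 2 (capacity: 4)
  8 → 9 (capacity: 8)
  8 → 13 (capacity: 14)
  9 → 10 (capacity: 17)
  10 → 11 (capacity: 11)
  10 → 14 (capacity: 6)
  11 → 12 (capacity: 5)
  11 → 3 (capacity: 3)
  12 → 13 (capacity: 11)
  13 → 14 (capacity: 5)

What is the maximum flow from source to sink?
Maximum flow = 11

Max flow: 11

Flow assignment:
  0 → 6: 6/12
  0 → 11: 5/17
  6 → 7: 6/6
  7 → 8: 6/19
  8 → 9: 6/8
  9 → 10: 6/17
  10 → 14: 6/6
  11 → 12: 5/5
  12 → 13: 5/11
  13 → 14: 5/5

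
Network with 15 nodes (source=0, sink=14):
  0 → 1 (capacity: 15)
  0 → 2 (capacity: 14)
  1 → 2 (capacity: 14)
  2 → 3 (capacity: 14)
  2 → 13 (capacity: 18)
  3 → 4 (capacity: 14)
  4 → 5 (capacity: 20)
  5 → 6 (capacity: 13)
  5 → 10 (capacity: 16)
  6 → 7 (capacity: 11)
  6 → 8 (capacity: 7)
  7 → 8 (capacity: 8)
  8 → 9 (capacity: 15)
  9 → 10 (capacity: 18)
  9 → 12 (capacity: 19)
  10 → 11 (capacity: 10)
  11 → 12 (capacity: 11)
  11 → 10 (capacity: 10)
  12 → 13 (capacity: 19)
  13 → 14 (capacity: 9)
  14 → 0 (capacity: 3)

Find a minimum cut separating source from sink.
Min cut value = 9, edges: (13,14)

Min cut value: 9
Partition: S = [0, 1, 2, 3, 4, 5, 6, 7, 8, 9, 10, 11, 12, 13], T = [14]
Cut edges: (13,14)

By max-flow min-cut theorem, max flow = min cut = 9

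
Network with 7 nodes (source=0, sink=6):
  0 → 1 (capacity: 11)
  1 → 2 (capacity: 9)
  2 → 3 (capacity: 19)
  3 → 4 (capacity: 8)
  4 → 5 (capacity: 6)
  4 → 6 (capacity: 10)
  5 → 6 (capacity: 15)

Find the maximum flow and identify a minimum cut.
Max flow = 8, Min cut edges: (3,4)

Maximum flow: 8
Minimum cut: (3,4)
Partition: S = [0, 1, 2, 3], T = [4, 5, 6]

Max-flow min-cut theorem verified: both equal 8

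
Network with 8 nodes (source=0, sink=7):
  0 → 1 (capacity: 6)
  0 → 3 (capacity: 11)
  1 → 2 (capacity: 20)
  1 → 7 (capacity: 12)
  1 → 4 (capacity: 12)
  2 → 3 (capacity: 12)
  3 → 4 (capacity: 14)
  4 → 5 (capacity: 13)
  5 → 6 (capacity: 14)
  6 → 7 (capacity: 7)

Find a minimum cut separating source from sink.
Min cut value = 13, edges: (0,1), (6,7)

Min cut value: 13
Partition: S = [0, 2, 3, 4, 5, 6], T = [1, 7]
Cut edges: (0,1), (6,7)

By max-flow min-cut theorem, max flow = min cut = 13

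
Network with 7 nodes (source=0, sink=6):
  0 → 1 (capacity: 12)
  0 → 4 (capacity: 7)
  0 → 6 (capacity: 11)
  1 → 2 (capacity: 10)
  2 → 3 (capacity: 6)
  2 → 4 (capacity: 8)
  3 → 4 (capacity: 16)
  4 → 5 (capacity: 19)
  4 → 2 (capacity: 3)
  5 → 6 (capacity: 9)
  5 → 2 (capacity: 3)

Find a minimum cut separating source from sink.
Min cut value = 20, edges: (0,6), (5,6)

Min cut value: 20
Partition: S = [0, 1, 2, 3, 4, 5], T = [6]
Cut edges: (0,6), (5,6)

By max-flow min-cut theorem, max flow = min cut = 20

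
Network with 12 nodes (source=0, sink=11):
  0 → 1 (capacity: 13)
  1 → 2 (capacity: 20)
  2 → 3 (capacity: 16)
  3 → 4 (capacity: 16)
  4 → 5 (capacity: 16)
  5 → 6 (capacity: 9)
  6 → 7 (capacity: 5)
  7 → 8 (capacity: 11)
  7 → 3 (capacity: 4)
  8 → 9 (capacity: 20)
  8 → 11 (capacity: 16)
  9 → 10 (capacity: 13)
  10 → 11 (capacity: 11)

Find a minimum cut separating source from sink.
Min cut value = 5, edges: (6,7)

Min cut value: 5
Partition: S = [0, 1, 2, 3, 4, 5, 6], T = [7, 8, 9, 10, 11]
Cut edges: (6,7)

By max-flow min-cut theorem, max flow = min cut = 5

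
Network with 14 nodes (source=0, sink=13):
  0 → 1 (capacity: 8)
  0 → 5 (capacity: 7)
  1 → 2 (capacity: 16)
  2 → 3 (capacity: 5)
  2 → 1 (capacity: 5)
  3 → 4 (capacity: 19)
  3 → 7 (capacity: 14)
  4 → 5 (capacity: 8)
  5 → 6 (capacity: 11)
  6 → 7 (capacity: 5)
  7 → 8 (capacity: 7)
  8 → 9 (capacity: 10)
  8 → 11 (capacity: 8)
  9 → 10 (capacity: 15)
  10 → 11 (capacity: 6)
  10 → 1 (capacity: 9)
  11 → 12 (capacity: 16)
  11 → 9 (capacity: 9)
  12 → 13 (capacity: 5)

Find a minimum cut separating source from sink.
Min cut value = 5, edges: (12,13)

Min cut value: 5
Partition: S = [0, 1, 2, 3, 4, 5, 6, 7, 8, 9, 10, 11, 12], T = [13]
Cut edges: (12,13)

By max-flow min-cut theorem, max flow = min cut = 5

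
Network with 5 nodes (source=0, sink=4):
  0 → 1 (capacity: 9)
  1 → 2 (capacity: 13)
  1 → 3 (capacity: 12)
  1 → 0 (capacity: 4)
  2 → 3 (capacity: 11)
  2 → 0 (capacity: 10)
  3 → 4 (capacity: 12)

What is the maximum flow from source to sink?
Maximum flow = 9

Max flow: 9

Flow assignment:
  0 → 1: 9/9
  1 → 3: 9/12
  3 → 4: 9/12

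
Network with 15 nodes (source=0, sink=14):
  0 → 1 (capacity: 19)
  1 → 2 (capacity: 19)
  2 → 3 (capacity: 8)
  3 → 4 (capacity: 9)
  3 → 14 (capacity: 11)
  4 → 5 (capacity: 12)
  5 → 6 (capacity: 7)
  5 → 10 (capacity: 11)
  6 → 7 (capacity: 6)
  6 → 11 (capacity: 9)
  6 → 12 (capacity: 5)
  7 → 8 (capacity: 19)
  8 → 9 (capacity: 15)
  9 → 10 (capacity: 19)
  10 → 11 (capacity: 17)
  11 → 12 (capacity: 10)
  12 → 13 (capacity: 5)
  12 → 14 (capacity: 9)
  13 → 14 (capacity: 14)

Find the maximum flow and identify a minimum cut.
Max flow = 8, Min cut edges: (2,3)

Maximum flow: 8
Minimum cut: (2,3)
Partition: S = [0, 1, 2], T = [3, 4, 5, 6, 7, 8, 9, 10, 11, 12, 13, 14]

Max-flow min-cut theorem verified: both equal 8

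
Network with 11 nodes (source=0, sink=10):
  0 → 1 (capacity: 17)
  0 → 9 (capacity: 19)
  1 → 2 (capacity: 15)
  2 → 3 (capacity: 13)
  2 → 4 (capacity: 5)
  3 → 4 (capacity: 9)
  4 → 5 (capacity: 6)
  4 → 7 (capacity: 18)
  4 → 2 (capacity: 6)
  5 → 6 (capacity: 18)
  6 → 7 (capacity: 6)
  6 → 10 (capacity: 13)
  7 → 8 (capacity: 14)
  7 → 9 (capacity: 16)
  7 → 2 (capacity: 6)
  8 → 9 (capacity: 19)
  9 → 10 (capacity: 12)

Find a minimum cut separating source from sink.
Min cut value = 18, edges: (4,5), (9,10)

Min cut value: 18
Partition: S = [0, 1, 2, 3, 4, 7, 8, 9], T = [5, 6, 10]
Cut edges: (4,5), (9,10)

By max-flow min-cut theorem, max flow = min cut = 18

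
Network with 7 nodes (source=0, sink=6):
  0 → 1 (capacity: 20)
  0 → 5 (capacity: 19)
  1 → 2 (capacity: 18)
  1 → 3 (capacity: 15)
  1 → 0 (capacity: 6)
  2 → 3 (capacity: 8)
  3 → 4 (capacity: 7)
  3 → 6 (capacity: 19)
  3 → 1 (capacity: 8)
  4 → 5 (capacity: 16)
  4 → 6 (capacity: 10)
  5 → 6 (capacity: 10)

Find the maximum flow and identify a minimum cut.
Max flow = 30, Min cut edges: (0,1), (5,6)

Maximum flow: 30
Minimum cut: (0,1), (5,6)
Partition: S = [0, 5], T = [1, 2, 3, 4, 6]

Max-flow min-cut theorem verified: both equal 30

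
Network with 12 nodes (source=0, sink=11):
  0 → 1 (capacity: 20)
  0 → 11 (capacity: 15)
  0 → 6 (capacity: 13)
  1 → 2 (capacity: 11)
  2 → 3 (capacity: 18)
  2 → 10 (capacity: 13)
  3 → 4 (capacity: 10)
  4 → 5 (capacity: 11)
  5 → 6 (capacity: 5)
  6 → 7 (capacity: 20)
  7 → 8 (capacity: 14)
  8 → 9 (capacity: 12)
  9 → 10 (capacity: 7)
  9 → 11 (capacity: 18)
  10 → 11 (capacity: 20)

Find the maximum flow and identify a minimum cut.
Max flow = 38, Min cut edges: (0,11), (1,2), (8,9)

Maximum flow: 38
Minimum cut: (0,11), (1,2), (8,9)
Partition: S = [0, 1, 3, 4, 5, 6, 7, 8], T = [2, 9, 10, 11]

Max-flow min-cut theorem verified: both equal 38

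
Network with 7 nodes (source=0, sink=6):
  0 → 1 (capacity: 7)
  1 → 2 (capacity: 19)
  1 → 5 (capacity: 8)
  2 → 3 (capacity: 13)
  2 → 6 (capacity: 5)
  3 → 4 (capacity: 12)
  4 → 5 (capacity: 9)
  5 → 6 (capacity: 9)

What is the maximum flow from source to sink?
Maximum flow = 7

Max flow: 7

Flow assignment:
  0 → 1: 7/7
  1 → 2: 5/19
  1 → 5: 2/8
  2 → 6: 5/5
  5 → 6: 2/9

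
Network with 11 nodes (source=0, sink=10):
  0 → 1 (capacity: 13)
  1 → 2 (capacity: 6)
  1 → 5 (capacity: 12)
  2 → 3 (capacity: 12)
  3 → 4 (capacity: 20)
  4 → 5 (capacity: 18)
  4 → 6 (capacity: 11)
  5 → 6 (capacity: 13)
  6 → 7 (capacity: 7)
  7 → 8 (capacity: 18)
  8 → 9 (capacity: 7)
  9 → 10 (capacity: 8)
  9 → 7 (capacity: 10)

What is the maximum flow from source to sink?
Maximum flow = 7

Max flow: 7

Flow assignment:
  0 → 1: 7/13
  1 → 2: 1/6
  1 → 5: 6/12
  2 → 3: 1/12
  3 → 4: 1/20
  4 → 5: 1/18
  5 → 6: 7/13
  6 → 7: 7/7
  7 → 8: 7/18
  8 → 9: 7/7
  9 → 10: 7/8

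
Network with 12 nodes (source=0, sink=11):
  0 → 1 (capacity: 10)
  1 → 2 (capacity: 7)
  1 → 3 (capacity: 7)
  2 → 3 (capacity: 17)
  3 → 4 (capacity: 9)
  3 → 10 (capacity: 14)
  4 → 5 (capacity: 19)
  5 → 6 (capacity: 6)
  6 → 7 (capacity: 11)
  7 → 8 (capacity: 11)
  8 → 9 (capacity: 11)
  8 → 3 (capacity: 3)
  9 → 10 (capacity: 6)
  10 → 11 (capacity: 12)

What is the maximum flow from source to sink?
Maximum flow = 10

Max flow: 10

Flow assignment:
  0 → 1: 10/10
  1 → 2: 3/7
  1 → 3: 7/7
  2 → 3: 3/17
  3 → 10: 10/14
  10 → 11: 10/12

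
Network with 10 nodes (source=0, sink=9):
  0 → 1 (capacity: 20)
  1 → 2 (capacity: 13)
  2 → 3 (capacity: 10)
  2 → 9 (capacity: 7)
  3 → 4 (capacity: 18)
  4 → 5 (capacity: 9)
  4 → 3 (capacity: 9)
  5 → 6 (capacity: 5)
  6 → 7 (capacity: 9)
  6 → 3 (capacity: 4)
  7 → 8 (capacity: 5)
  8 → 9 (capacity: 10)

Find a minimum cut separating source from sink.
Min cut value = 12, edges: (2,9), (7,8)

Min cut value: 12
Partition: S = [0, 1, 2, 3, 4, 5, 6, 7], T = [8, 9]
Cut edges: (2,9), (7,8)

By max-flow min-cut theorem, max flow = min cut = 12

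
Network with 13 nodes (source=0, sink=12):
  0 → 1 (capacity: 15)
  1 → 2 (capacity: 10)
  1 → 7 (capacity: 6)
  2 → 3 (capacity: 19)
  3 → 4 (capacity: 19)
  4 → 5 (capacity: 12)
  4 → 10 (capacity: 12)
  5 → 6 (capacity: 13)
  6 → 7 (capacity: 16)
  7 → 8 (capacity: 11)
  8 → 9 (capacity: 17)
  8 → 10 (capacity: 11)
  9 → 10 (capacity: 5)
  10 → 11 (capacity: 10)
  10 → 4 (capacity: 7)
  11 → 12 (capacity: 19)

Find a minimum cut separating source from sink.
Min cut value = 10, edges: (10,11)

Min cut value: 10
Partition: S = [0, 1, 2, 3, 4, 5, 6, 7, 8, 9, 10], T = [11, 12]
Cut edges: (10,11)

By max-flow min-cut theorem, max flow = min cut = 10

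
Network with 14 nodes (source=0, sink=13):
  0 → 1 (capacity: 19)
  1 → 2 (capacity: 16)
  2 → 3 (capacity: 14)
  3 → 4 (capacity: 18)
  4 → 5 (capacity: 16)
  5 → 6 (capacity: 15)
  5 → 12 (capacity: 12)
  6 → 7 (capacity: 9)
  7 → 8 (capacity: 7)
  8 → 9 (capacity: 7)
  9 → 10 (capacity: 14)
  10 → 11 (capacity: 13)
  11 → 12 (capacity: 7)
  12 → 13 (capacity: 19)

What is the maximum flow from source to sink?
Maximum flow = 14

Max flow: 14

Flow assignment:
  0 → 1: 14/19
  1 → 2: 14/16
  2 → 3: 14/14
  3 → 4: 14/18
  4 → 5: 14/16
  5 → 6: 2/15
  5 → 12: 12/12
  6 → 7: 2/9
  7 → 8: 2/7
  8 → 9: 2/7
  9 → 10: 2/14
  10 → 11: 2/13
  11 → 12: 2/7
  12 → 13: 14/19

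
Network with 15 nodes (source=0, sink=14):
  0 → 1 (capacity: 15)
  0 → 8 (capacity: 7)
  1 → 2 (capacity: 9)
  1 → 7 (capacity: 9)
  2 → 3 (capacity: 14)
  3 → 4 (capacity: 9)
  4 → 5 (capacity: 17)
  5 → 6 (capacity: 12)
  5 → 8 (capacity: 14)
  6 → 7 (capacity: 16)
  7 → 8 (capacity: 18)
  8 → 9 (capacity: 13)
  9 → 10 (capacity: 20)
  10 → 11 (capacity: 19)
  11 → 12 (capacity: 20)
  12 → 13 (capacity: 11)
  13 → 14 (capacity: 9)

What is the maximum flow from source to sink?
Maximum flow = 9

Max flow: 9

Flow assignment:
  0 → 1: 9/15
  1 → 7: 9/9
  7 → 8: 9/18
  8 → 9: 9/13
  9 → 10: 9/20
  10 → 11: 9/19
  11 → 12: 9/20
  12 → 13: 9/11
  13 → 14: 9/9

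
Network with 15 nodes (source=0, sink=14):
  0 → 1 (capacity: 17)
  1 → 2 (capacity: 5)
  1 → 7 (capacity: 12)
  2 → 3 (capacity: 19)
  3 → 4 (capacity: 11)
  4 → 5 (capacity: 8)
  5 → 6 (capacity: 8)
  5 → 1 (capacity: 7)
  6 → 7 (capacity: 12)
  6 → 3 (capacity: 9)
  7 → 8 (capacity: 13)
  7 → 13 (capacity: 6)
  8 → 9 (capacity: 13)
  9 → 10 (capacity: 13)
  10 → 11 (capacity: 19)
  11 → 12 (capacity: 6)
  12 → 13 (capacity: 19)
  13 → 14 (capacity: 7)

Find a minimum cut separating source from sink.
Min cut value = 7, edges: (13,14)

Min cut value: 7
Partition: S = [0, 1, 2, 3, 4, 5, 6, 7, 8, 9, 10, 11, 12, 13], T = [14]
Cut edges: (13,14)

By max-flow min-cut theorem, max flow = min cut = 7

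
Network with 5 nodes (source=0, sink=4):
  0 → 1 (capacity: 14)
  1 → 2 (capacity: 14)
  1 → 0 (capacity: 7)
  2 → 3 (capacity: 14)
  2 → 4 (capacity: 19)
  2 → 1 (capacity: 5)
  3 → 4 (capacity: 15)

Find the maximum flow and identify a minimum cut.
Max flow = 14, Min cut edges: (1,2)

Maximum flow: 14
Minimum cut: (1,2)
Partition: S = [0, 1], T = [2, 3, 4]

Max-flow min-cut theorem verified: both equal 14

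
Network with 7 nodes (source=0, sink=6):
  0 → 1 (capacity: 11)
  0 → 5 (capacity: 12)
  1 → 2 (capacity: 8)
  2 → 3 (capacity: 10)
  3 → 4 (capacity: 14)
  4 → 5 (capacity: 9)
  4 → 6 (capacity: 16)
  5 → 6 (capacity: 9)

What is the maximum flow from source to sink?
Maximum flow = 17

Max flow: 17

Flow assignment:
  0 → 1: 8/11
  0 → 5: 9/12
  1 → 2: 8/8
  2 → 3: 8/10
  3 → 4: 8/14
  4 → 6: 8/16
  5 → 6: 9/9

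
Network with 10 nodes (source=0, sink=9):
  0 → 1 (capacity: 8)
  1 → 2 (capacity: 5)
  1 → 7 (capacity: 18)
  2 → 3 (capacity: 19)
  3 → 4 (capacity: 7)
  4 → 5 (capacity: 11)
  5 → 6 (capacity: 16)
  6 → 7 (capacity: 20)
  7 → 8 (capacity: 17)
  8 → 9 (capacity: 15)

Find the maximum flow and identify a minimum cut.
Max flow = 8, Min cut edges: (0,1)

Maximum flow: 8
Minimum cut: (0,1)
Partition: S = [0], T = [1, 2, 3, 4, 5, 6, 7, 8, 9]

Max-flow min-cut theorem verified: both equal 8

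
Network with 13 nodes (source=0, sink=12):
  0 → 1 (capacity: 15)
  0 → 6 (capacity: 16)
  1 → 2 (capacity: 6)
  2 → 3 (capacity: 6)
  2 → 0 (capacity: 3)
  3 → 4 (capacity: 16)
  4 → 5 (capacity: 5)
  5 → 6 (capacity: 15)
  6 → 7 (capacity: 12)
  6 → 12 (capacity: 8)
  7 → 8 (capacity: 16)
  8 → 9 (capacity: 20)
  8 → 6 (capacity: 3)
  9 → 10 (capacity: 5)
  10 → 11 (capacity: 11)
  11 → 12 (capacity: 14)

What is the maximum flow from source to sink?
Maximum flow = 13

Max flow: 13

Flow assignment:
  0 → 1: 6/15
  0 → 6: 8/16
  1 → 2: 6/6
  2 → 3: 5/6
  2 → 0: 1/3
  3 → 4: 5/16
  4 → 5: 5/5
  5 → 6: 5/15
  6 → 7: 8/12
  6 → 12: 8/8
  7 → 8: 8/16
  8 → 9: 5/20
  8 → 6: 3/3
  9 → 10: 5/5
  10 → 11: 5/11
  11 → 12: 5/14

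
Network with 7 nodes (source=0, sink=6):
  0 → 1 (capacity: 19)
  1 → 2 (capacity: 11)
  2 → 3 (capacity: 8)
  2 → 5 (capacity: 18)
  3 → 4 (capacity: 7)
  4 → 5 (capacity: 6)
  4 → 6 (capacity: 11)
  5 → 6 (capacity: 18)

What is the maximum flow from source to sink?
Maximum flow = 11

Max flow: 11

Flow assignment:
  0 → 1: 11/19
  1 → 2: 11/11
  2 → 5: 11/18
  5 → 6: 11/18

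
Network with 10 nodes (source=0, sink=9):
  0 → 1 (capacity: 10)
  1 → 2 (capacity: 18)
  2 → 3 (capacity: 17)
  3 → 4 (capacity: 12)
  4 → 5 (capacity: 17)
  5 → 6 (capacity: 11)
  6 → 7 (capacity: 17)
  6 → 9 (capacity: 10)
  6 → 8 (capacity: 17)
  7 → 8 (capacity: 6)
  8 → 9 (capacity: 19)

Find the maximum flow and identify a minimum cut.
Max flow = 10, Min cut edges: (0,1)

Maximum flow: 10
Minimum cut: (0,1)
Partition: S = [0], T = [1, 2, 3, 4, 5, 6, 7, 8, 9]

Max-flow min-cut theorem verified: both equal 10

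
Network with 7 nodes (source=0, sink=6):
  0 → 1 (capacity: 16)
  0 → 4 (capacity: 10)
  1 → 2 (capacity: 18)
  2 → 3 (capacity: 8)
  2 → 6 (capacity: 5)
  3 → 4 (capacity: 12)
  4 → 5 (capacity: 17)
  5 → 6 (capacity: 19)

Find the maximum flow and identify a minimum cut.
Max flow = 22, Min cut edges: (2,6), (4,5)

Maximum flow: 22
Minimum cut: (2,6), (4,5)
Partition: S = [0, 1, 2, 3, 4], T = [5, 6]

Max-flow min-cut theorem verified: both equal 22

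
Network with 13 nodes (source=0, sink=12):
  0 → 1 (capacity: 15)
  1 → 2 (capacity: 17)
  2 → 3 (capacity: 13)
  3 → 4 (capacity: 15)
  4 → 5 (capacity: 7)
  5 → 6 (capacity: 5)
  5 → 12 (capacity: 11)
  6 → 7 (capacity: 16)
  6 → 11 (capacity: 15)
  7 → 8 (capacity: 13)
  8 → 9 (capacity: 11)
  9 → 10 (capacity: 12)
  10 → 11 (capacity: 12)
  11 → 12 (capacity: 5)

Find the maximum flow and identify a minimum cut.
Max flow = 7, Min cut edges: (4,5)

Maximum flow: 7
Minimum cut: (4,5)
Partition: S = [0, 1, 2, 3, 4], T = [5, 6, 7, 8, 9, 10, 11, 12]

Max-flow min-cut theorem verified: both equal 7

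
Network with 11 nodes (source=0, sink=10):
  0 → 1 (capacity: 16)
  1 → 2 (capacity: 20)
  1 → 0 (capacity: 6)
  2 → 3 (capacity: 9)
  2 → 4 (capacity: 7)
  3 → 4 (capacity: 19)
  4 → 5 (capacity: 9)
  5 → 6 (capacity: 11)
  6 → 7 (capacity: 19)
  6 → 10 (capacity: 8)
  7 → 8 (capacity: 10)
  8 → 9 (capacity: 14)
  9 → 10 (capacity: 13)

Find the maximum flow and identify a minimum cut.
Max flow = 9, Min cut edges: (4,5)

Maximum flow: 9
Minimum cut: (4,5)
Partition: S = [0, 1, 2, 3, 4], T = [5, 6, 7, 8, 9, 10]

Max-flow min-cut theorem verified: both equal 9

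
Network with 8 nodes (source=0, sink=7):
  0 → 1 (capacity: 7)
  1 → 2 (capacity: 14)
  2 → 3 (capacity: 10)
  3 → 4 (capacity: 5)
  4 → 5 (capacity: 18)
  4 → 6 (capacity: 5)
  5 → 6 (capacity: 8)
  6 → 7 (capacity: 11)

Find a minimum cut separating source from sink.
Min cut value = 5, edges: (3,4)

Min cut value: 5
Partition: S = [0, 1, 2, 3], T = [4, 5, 6, 7]
Cut edges: (3,4)

By max-flow min-cut theorem, max flow = min cut = 5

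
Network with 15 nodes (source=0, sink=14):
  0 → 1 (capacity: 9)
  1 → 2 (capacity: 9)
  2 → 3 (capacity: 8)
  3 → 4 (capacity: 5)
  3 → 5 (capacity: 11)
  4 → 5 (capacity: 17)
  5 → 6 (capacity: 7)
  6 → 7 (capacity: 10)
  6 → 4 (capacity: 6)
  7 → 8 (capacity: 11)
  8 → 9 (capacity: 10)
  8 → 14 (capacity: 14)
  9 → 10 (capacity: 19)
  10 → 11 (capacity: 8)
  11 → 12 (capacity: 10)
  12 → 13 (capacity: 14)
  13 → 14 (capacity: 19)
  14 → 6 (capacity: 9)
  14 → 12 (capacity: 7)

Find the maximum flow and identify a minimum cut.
Max flow = 7, Min cut edges: (5,6)

Maximum flow: 7
Minimum cut: (5,6)
Partition: S = [0, 1, 2, 3, 4, 5], T = [6, 7, 8, 9, 10, 11, 12, 13, 14]

Max-flow min-cut theorem verified: both equal 7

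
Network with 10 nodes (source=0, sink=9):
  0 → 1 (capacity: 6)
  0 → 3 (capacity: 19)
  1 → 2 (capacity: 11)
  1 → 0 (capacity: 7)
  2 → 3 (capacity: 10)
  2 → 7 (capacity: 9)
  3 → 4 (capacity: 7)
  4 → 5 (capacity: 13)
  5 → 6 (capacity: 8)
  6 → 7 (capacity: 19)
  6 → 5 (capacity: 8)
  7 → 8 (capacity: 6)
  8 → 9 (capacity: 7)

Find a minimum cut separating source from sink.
Min cut value = 6, edges: (7,8)

Min cut value: 6
Partition: S = [0, 1, 2, 3, 4, 5, 6, 7], T = [8, 9]
Cut edges: (7,8)

By max-flow min-cut theorem, max flow = min cut = 6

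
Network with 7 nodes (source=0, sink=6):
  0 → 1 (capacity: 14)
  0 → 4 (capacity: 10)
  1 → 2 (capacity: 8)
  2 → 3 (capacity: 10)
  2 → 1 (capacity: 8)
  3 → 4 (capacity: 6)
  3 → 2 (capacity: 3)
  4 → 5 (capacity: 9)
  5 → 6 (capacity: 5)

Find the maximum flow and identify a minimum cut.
Max flow = 5, Min cut edges: (5,6)

Maximum flow: 5
Minimum cut: (5,6)
Partition: S = [0, 1, 2, 3, 4, 5], T = [6]

Max-flow min-cut theorem verified: both equal 5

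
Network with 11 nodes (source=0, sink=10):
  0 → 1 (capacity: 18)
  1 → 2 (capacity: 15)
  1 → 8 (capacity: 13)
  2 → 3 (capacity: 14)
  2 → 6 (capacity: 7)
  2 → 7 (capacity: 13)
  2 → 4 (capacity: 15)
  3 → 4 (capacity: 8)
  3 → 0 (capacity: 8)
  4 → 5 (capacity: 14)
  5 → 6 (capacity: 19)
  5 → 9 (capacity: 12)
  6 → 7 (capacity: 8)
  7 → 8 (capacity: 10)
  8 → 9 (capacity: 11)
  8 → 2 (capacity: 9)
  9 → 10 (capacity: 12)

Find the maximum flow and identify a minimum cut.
Max flow = 12, Min cut edges: (9,10)

Maximum flow: 12
Minimum cut: (9,10)
Partition: S = [0, 1, 2, 3, 4, 5, 6, 7, 8, 9], T = [10]

Max-flow min-cut theorem verified: both equal 12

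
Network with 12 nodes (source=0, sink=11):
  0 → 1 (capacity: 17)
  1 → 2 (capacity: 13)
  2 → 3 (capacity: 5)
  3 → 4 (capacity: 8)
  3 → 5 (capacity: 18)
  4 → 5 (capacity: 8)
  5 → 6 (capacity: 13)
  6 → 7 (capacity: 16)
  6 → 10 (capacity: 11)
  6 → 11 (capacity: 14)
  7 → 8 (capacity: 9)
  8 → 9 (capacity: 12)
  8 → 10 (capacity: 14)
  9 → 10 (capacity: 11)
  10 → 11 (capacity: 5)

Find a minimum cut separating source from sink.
Min cut value = 5, edges: (2,3)

Min cut value: 5
Partition: S = [0, 1, 2], T = [3, 4, 5, 6, 7, 8, 9, 10, 11]
Cut edges: (2,3)

By max-flow min-cut theorem, max flow = min cut = 5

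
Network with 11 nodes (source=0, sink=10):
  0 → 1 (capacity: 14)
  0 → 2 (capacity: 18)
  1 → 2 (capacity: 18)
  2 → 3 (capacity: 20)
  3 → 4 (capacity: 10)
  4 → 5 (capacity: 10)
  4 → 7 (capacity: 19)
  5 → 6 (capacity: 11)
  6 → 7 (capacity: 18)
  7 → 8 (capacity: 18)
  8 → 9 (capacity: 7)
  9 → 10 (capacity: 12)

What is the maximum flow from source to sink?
Maximum flow = 7

Max flow: 7

Flow assignment:
  0 → 1: 2/14
  0 → 2: 5/18
  1 → 2: 2/18
  2 → 3: 7/20
  3 → 4: 7/10
  4 → 7: 7/19
  7 → 8: 7/18
  8 → 9: 7/7
  9 → 10: 7/12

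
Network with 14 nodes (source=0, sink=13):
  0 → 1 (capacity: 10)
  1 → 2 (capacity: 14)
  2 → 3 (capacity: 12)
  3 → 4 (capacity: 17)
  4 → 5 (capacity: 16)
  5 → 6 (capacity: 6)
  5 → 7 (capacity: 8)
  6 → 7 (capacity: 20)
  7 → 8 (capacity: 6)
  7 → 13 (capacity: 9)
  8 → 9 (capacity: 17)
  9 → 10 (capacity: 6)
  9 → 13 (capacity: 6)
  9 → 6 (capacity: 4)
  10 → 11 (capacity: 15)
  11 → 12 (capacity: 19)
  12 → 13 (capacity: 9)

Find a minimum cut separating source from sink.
Min cut value = 10, edges: (0,1)

Min cut value: 10
Partition: S = [0], T = [1, 2, 3, 4, 5, 6, 7, 8, 9, 10, 11, 12, 13]
Cut edges: (0,1)

By max-flow min-cut theorem, max flow = min cut = 10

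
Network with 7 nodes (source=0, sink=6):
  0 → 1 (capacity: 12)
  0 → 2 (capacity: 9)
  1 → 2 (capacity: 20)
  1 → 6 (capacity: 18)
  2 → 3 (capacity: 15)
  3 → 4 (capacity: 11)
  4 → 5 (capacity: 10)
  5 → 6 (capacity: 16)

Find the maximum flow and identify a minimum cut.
Max flow = 21, Min cut edges: (0,1), (0,2)

Maximum flow: 21
Minimum cut: (0,1), (0,2)
Partition: S = [0], T = [1, 2, 3, 4, 5, 6]

Max-flow min-cut theorem verified: both equal 21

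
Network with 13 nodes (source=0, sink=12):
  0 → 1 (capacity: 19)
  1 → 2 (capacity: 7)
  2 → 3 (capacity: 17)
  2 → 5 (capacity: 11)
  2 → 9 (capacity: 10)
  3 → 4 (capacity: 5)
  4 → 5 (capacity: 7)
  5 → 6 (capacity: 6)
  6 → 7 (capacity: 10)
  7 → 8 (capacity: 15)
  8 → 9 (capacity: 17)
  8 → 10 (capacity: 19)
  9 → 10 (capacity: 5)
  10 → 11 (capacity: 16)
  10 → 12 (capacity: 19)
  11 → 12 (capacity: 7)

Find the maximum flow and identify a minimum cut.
Max flow = 7, Min cut edges: (1,2)

Maximum flow: 7
Minimum cut: (1,2)
Partition: S = [0, 1], T = [2, 3, 4, 5, 6, 7, 8, 9, 10, 11, 12]

Max-flow min-cut theorem verified: both equal 7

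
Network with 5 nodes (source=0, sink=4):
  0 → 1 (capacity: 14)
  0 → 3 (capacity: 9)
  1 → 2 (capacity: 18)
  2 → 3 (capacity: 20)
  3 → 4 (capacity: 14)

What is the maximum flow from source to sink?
Maximum flow = 14

Max flow: 14

Flow assignment:
  0 → 1: 14/14
  1 → 2: 14/18
  2 → 3: 14/20
  3 → 4: 14/14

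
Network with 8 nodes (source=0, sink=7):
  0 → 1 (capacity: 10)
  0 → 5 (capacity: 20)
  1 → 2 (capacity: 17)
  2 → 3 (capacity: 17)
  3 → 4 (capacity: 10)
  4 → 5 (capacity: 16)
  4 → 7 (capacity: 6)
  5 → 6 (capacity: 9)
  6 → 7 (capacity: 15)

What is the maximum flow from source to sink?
Maximum flow = 15

Max flow: 15

Flow assignment:
  0 → 1: 6/10
  0 → 5: 9/20
  1 → 2: 6/17
  2 → 3: 6/17
  3 → 4: 6/10
  4 → 7: 6/6
  5 → 6: 9/9
  6 → 7: 9/15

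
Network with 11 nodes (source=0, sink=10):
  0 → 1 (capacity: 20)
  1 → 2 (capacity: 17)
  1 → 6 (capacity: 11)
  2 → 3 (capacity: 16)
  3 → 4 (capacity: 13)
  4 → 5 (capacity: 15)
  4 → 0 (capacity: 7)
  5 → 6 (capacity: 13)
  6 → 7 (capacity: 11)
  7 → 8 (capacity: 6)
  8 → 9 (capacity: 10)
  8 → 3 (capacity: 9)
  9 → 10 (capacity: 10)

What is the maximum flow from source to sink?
Maximum flow = 6

Max flow: 6

Flow assignment:
  0 → 1: 13/20
  1 → 2: 7/17
  1 → 6: 6/11
  2 → 3: 7/16
  3 → 4: 7/13
  4 → 0: 7/7
  6 → 7: 6/11
  7 → 8: 6/6
  8 → 9: 6/10
  9 → 10: 6/10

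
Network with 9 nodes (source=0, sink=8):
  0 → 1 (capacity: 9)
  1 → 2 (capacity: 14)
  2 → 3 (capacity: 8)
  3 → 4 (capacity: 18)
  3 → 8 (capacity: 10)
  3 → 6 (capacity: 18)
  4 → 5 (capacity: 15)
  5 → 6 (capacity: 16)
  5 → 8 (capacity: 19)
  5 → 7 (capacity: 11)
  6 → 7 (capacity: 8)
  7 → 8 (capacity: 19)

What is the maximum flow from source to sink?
Maximum flow = 8

Max flow: 8

Flow assignment:
  0 → 1: 8/9
  1 → 2: 8/14
  2 → 3: 8/8
  3 → 8: 8/10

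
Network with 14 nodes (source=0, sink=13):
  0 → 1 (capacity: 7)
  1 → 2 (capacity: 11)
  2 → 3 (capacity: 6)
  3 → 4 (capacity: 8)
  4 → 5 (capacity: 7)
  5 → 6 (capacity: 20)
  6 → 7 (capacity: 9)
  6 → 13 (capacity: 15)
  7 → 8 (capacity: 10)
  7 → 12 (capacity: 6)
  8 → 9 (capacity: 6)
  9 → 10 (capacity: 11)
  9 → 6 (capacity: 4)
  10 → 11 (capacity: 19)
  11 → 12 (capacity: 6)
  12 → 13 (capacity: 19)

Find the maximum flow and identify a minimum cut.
Max flow = 6, Min cut edges: (2,3)

Maximum flow: 6
Minimum cut: (2,3)
Partition: S = [0, 1, 2], T = [3, 4, 5, 6, 7, 8, 9, 10, 11, 12, 13]

Max-flow min-cut theorem verified: both equal 6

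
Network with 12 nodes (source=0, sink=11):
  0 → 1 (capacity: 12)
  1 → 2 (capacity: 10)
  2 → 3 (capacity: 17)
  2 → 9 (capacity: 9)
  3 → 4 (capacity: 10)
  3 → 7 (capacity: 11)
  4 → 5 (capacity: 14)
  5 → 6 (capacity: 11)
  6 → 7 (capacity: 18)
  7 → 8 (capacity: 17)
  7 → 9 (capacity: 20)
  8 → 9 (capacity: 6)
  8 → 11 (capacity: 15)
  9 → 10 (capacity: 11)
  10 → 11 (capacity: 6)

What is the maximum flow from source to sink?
Maximum flow = 10

Max flow: 10

Flow assignment:
  0 → 1: 10/12
  1 → 2: 10/10
  2 → 3: 4/17
  2 → 9: 6/9
  3 → 7: 4/11
  7 → 8: 4/17
  8 → 11: 4/15
  9 → 10: 6/11
  10 → 11: 6/6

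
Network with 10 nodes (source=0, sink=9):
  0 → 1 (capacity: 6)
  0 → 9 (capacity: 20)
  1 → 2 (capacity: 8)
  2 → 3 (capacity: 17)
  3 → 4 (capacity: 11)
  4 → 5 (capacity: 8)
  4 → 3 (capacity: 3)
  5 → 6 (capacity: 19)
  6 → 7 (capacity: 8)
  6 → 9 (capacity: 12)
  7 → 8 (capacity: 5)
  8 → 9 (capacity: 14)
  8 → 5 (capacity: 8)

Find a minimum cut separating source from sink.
Min cut value = 26, edges: (0,1), (0,9)

Min cut value: 26
Partition: S = [0], T = [1, 2, 3, 4, 5, 6, 7, 8, 9]
Cut edges: (0,1), (0,9)

By max-flow min-cut theorem, max flow = min cut = 26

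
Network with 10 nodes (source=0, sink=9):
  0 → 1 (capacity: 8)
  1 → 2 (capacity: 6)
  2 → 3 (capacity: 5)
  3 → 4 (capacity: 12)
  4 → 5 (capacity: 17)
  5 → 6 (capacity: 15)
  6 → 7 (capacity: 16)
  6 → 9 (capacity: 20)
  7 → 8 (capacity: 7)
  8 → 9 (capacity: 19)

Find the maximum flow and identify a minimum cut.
Max flow = 5, Min cut edges: (2,3)

Maximum flow: 5
Minimum cut: (2,3)
Partition: S = [0, 1, 2], T = [3, 4, 5, 6, 7, 8, 9]

Max-flow min-cut theorem verified: both equal 5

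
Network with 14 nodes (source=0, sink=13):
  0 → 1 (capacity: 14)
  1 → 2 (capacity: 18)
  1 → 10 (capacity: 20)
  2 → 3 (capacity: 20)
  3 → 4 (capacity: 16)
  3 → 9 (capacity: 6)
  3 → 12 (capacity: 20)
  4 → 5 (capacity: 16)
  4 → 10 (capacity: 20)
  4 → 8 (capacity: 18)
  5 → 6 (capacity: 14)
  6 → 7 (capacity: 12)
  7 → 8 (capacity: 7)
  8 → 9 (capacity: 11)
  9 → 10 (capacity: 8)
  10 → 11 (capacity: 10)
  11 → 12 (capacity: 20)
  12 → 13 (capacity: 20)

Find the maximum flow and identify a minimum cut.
Max flow = 14, Min cut edges: (0,1)

Maximum flow: 14
Minimum cut: (0,1)
Partition: S = [0], T = [1, 2, 3, 4, 5, 6, 7, 8, 9, 10, 11, 12, 13]

Max-flow min-cut theorem verified: both equal 14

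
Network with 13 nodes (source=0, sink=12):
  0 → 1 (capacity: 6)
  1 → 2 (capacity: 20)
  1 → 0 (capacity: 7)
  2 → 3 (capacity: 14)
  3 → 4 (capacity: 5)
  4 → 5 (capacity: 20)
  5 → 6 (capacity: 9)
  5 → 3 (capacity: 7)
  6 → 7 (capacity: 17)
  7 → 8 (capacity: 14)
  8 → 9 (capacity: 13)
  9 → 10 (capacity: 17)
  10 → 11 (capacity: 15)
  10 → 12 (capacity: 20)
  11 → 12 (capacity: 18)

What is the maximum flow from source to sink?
Maximum flow = 5

Max flow: 5

Flow assignment:
  0 → 1: 5/6
  1 → 2: 5/20
  2 → 3: 5/14
  3 → 4: 5/5
  4 → 5: 5/20
  5 → 6: 5/9
  6 → 7: 5/17
  7 → 8: 5/14
  8 → 9: 5/13
  9 → 10: 5/17
  10 → 12: 5/20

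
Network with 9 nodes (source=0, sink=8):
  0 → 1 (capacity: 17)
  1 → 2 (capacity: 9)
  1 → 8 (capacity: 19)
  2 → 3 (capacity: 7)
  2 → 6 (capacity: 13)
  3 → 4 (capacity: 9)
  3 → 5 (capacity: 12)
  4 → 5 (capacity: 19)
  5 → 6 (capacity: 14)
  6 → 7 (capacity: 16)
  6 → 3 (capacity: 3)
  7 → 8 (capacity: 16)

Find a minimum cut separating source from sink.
Min cut value = 17, edges: (0,1)

Min cut value: 17
Partition: S = [0], T = [1, 2, 3, 4, 5, 6, 7, 8]
Cut edges: (0,1)

By max-flow min-cut theorem, max flow = min cut = 17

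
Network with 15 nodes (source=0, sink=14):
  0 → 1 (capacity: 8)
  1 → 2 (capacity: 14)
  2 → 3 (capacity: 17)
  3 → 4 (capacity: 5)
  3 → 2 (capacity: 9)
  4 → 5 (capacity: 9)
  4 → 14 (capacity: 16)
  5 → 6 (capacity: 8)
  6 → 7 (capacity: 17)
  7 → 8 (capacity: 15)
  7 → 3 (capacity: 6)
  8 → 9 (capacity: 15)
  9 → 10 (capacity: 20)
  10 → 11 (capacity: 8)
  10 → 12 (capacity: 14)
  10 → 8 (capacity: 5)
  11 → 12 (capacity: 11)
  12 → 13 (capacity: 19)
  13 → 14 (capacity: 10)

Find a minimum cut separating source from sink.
Min cut value = 5, edges: (3,4)

Min cut value: 5
Partition: S = [0, 1, 2, 3], T = [4, 5, 6, 7, 8, 9, 10, 11, 12, 13, 14]
Cut edges: (3,4)

By max-flow min-cut theorem, max flow = min cut = 5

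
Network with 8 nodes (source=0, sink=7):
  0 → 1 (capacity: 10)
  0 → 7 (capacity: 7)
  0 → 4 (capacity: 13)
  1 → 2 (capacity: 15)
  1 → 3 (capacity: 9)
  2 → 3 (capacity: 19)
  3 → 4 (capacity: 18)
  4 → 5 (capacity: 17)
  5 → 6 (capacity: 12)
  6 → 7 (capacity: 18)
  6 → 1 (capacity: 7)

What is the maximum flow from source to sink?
Maximum flow = 19

Max flow: 19

Flow assignment:
  0 → 1: 10/10
  0 → 7: 7/7
  0 → 4: 2/13
  1 → 2: 1/15
  1 → 3: 9/9
  2 → 3: 1/19
  3 → 4: 10/18
  4 → 5: 12/17
  5 → 6: 12/12
  6 → 7: 12/18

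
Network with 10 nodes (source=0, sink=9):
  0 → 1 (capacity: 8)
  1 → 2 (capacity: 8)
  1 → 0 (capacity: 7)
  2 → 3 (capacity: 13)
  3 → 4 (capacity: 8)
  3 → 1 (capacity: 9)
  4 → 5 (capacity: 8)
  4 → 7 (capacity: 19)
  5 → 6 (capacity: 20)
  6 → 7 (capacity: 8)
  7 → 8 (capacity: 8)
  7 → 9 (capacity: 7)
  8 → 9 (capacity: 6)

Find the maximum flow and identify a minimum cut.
Max flow = 8, Min cut edges: (3,4)

Maximum flow: 8
Minimum cut: (3,4)
Partition: S = [0, 1, 2, 3], T = [4, 5, 6, 7, 8, 9]

Max-flow min-cut theorem verified: both equal 8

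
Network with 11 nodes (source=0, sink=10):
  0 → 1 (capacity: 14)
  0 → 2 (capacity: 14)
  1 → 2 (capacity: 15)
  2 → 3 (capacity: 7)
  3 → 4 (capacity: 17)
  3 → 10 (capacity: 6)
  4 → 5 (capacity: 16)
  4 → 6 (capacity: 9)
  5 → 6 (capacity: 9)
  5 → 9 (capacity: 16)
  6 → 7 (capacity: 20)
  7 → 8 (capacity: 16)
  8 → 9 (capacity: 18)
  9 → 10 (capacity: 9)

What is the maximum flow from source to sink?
Maximum flow = 7

Max flow: 7

Flow assignment:
  0 → 2: 7/14
  2 → 3: 7/7
  3 → 4: 1/17
  3 → 10: 6/6
  4 → 5: 1/16
  5 → 9: 1/16
  9 → 10: 1/9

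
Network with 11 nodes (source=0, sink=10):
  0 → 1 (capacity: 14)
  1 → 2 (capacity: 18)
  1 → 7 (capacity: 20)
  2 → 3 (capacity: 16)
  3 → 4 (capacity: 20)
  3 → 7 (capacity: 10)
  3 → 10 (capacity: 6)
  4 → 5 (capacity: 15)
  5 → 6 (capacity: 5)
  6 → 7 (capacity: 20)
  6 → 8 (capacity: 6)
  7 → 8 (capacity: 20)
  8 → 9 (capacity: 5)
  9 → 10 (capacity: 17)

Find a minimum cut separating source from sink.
Min cut value = 11, edges: (3,10), (8,9)

Min cut value: 11
Partition: S = [0, 1, 2, 3, 4, 5, 6, 7, 8], T = [9, 10]
Cut edges: (3,10), (8,9)

By max-flow min-cut theorem, max flow = min cut = 11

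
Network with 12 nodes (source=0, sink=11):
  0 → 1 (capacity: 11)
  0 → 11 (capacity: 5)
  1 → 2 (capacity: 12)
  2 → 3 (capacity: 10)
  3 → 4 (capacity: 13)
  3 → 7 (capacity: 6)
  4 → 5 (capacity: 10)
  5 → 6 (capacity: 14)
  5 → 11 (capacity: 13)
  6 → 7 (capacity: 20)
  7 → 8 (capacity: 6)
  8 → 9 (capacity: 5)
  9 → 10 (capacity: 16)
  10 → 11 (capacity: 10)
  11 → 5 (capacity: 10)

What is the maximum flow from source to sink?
Maximum flow = 15

Max flow: 15

Flow assignment:
  0 → 1: 10/11
  0 → 11: 5/5
  1 → 2: 10/12
  2 → 3: 10/10
  3 → 4: 10/13
  4 → 5: 10/10
  5 → 11: 10/13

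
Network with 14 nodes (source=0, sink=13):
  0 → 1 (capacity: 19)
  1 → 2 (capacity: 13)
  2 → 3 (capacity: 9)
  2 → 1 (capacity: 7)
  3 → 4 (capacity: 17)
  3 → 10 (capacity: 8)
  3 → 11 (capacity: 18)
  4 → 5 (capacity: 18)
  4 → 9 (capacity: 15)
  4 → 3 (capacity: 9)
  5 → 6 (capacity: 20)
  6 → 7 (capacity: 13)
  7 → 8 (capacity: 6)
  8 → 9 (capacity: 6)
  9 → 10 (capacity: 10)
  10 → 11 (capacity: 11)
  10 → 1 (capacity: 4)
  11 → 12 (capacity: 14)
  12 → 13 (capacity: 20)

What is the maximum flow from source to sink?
Maximum flow = 9

Max flow: 9

Flow assignment:
  0 → 1: 9/19
  1 → 2: 9/13
  2 → 3: 9/9
  3 → 11: 9/18
  11 → 12: 9/14
  12 → 13: 9/20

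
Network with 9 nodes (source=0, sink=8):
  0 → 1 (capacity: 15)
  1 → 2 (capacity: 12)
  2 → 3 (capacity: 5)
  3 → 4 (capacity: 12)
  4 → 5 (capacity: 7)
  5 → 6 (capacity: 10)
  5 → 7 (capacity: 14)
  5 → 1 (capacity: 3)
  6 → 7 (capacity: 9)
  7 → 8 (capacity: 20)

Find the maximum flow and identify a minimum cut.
Max flow = 5, Min cut edges: (2,3)

Maximum flow: 5
Minimum cut: (2,3)
Partition: S = [0, 1, 2], T = [3, 4, 5, 6, 7, 8]

Max-flow min-cut theorem verified: both equal 5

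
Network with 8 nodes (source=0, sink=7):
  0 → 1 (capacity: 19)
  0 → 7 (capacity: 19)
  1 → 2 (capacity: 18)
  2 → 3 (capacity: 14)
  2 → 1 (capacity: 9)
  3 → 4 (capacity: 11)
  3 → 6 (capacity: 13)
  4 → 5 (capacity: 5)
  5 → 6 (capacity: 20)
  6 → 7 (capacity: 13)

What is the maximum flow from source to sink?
Maximum flow = 32

Max flow: 32

Flow assignment:
  0 → 1: 13/19
  0 → 7: 19/19
  1 → 2: 13/18
  2 → 3: 13/14
  3 → 4: 1/11
  3 → 6: 12/13
  4 → 5: 1/5
  5 → 6: 1/20
  6 → 7: 13/13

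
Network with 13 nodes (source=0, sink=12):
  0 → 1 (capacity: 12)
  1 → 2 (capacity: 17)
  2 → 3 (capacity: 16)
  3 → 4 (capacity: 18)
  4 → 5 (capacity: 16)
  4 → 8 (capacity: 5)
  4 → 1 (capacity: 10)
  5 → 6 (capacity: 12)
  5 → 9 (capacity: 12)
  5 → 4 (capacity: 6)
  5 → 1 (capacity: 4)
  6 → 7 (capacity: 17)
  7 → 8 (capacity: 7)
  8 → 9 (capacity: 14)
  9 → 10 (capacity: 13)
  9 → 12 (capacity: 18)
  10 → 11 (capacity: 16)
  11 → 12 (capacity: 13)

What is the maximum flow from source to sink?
Maximum flow = 12

Max flow: 12

Flow assignment:
  0 → 1: 12/12
  1 → 2: 12/17
  2 → 3: 12/16
  3 → 4: 12/18
  4 → 5: 12/16
  5 → 9: 12/12
  9 → 12: 12/18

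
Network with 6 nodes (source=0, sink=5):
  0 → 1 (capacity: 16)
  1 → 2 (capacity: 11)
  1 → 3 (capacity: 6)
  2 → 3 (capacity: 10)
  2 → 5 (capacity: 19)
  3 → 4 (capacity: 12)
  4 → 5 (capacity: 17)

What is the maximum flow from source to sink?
Maximum flow = 16

Max flow: 16

Flow assignment:
  0 → 1: 16/16
  1 → 2: 11/11
  1 → 3: 5/6
  2 → 5: 11/19
  3 → 4: 5/12
  4 → 5: 5/17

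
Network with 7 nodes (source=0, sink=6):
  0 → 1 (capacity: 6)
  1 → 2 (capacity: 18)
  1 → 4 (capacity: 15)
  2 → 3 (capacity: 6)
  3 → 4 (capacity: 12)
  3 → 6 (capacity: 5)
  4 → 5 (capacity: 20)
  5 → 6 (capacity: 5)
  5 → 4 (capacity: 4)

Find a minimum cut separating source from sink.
Min cut value = 6, edges: (0,1)

Min cut value: 6
Partition: S = [0], T = [1, 2, 3, 4, 5, 6]
Cut edges: (0,1)

By max-flow min-cut theorem, max flow = min cut = 6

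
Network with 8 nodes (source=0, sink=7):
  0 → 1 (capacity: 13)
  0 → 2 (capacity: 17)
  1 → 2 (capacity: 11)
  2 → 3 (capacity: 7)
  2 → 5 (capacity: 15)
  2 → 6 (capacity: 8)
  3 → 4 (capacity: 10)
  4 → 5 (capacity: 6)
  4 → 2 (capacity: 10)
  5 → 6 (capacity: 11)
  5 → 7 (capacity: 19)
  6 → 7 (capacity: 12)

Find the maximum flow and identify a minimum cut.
Max flow = 28, Min cut edges: (0,2), (1,2)

Maximum flow: 28
Minimum cut: (0,2), (1,2)
Partition: S = [0, 1], T = [2, 3, 4, 5, 6, 7]

Max-flow min-cut theorem verified: both equal 28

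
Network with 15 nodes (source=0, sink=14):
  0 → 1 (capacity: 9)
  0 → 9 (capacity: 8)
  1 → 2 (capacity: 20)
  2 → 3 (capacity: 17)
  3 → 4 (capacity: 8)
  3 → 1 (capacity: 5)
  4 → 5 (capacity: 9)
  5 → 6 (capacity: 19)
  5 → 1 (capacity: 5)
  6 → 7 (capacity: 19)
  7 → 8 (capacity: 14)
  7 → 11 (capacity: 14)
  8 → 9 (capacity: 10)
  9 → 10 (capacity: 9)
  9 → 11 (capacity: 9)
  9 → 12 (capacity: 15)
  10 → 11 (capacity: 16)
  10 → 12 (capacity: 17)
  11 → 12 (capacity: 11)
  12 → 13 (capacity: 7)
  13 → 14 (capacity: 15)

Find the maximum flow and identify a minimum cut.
Max flow = 7, Min cut edges: (12,13)

Maximum flow: 7
Minimum cut: (12,13)
Partition: S = [0, 1, 2, 3, 4, 5, 6, 7, 8, 9, 10, 11, 12], T = [13, 14]

Max-flow min-cut theorem verified: both equal 7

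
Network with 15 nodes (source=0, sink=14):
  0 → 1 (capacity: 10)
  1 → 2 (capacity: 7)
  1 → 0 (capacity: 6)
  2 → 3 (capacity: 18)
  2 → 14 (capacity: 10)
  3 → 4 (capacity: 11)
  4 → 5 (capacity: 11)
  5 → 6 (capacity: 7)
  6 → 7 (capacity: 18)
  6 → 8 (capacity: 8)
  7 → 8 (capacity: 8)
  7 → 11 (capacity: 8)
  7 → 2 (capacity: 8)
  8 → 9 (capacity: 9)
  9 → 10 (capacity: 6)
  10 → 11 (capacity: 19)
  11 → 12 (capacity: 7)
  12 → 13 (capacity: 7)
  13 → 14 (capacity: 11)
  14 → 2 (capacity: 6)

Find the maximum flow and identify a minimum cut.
Max flow = 7, Min cut edges: (1,2)

Maximum flow: 7
Minimum cut: (1,2)
Partition: S = [0, 1], T = [2, 3, 4, 5, 6, 7, 8, 9, 10, 11, 12, 13, 14]

Max-flow min-cut theorem verified: both equal 7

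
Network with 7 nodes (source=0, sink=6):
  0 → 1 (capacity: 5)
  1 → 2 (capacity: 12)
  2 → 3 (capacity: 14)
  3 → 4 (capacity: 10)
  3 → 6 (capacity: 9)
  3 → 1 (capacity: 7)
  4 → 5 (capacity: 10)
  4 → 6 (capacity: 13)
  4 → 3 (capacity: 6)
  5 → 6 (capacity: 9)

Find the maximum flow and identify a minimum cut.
Max flow = 5, Min cut edges: (0,1)

Maximum flow: 5
Minimum cut: (0,1)
Partition: S = [0], T = [1, 2, 3, 4, 5, 6]

Max-flow min-cut theorem verified: both equal 5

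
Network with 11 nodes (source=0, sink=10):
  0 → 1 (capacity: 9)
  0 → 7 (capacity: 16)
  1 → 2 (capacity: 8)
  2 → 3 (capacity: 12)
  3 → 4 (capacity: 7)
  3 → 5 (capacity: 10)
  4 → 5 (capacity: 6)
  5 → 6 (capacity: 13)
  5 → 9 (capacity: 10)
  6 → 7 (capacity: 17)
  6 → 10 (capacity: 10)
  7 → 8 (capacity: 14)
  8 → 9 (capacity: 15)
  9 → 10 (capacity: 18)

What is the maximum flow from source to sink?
Maximum flow = 22

Max flow: 22

Flow assignment:
  0 → 1: 8/9
  0 → 7: 14/16
  1 → 2: 8/8
  2 → 3: 8/12
  3 → 5: 8/10
  5 → 6: 8/13
  6 → 10: 8/10
  7 → 8: 14/14
  8 → 9: 14/15
  9 → 10: 14/18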